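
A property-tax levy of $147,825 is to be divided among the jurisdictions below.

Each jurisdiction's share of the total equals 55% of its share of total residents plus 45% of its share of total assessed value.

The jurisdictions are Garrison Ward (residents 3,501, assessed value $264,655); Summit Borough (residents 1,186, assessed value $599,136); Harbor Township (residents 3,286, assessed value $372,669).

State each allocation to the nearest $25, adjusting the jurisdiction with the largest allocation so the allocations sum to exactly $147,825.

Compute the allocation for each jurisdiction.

Residents total 7,973; assessed value total 1,236,460.
Combined weights (55% residents + 45% assessed value): Garrison Ward 0.3378; Summit Borough 0.2999; Harbor Township 0.3623.
Raw shares: Garrison Ward 49,939.42; Summit Borough 44,327.47; Harbor Township 53,558.11.
After rounding ($25): Garrison Ward $49,950; Summit Borough $44,325; Harbor Township $53,550. Sum = $147,825.
No rounding difference to absorb.

Garrison Ward: $49,950 | Summit Borough: $44,325 | Harbor Township: $53,550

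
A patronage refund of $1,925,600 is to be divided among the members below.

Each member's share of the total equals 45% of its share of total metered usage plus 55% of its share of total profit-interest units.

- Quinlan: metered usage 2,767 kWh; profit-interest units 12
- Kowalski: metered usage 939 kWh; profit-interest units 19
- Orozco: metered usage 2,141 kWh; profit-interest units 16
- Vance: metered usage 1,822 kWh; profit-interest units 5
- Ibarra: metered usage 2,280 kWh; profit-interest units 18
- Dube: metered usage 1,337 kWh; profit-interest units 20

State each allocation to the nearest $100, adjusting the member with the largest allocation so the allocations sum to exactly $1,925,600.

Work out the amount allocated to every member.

Metered usage total 11,286; profit-interest units total 90.
Composite weights (45% metered usage + 55% profit-interest units): Quinlan 0.1837; Kowalski 0.1536; Orozco 0.1831; Vance 0.1032; Ibarra 0.2009; Dube 0.1755.
Proportional shares: Quinlan 353,656.25; Kowalski 295,678.39; Orozco 352,663.25; Vance 198,727.86; Ibarra 386,870.55; Dube 338,003.71.
At nearest $100: Quinlan $353,700; Kowalski $295,700; Orozco $352,700; Vance $198,700; Ibarra $386,900; Dube $338,000. Sum = $1,925,700.
Difference $1,925,600 − $1,925,700 = −$100 applied to largest allocation (Ibarra): Ibarra becomes $386,800.

Quinlan: $353,700; Kowalski: $295,700; Orozco: $352,700; Vance: $198,700; Ibarra: $386,800; Dube: $338,000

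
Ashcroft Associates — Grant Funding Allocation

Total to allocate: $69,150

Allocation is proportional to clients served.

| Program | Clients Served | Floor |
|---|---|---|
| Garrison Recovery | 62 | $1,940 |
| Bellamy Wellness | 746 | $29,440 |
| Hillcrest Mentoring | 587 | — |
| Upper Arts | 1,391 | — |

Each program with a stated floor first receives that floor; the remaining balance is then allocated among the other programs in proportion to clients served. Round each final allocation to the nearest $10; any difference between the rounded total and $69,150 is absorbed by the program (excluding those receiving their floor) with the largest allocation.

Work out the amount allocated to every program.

Garrison Recovery: $1,940; Bellamy Wellness: $29,440; Hillcrest Mentoring: $11,210; Upper Arts: $26,560

Fund the minimums — Garrison Recovery $1,940; Bellamy Wellness $29,440. Remaining pool $37,770.
Remaining pool split over remaining clients served 1,978: Hillcrest Mentoring 11,208.79 → $11,210; Upper Arts 26,561.21 → $26,560.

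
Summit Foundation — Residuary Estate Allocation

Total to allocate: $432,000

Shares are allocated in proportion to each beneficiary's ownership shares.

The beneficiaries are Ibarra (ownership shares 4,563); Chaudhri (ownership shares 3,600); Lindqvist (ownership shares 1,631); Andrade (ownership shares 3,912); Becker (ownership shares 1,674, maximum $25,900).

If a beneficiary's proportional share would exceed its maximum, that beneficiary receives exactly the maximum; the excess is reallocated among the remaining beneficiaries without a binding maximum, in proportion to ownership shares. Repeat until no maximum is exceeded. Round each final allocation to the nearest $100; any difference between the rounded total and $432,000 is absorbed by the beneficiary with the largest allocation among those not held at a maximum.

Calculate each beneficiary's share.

Ibarra: $135,200 · Chaudhri: $106,700 · Lindqvist: $48,300 · Andrade: $115,900 · Becker: $25,900

Ownership shares total: 15,380.
Unconstrained shares: Ibarra 128,167.49; Chaudhri 101,118.34; Lindqvist 45,812.22; Andrade 109,881.92; Becker 47,020.03.
Capped: Becker ($25,900); remaining pool $406,100 reallocated over remaining ownership shares 13,706.
Shares after redistribution: Ibarra 135,198.77 → $135,200; Chaudhri 106,665.69 → $106,700; Lindqvist 48,325.49 → $48,300; Andrade 115,910.05 → $115,900.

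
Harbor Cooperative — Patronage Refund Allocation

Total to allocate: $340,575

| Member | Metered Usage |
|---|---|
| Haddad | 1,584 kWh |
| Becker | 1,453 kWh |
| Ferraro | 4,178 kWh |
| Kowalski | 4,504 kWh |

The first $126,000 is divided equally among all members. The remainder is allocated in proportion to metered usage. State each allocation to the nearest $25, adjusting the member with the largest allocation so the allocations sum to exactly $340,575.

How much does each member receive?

Haddad: $60,500; Becker: $58,100; Ferraro: $108,000; Kowalski: $113,975

$126,000 shared equally gives $31,500 per member.
Remainder $214,575 by metered usage (total 11,719): Haddad 29,003.05 → $29,000; Becker 26,604.44 → $26,600; Ferraro 76,499.22 → $76,500; Kowalski 82,468.28 → $82,475.
Totals: Haddad $31,500 + $29,000 = $60,500; Becker $31,500 + $26,600 = $58,100; Ferraro $31,500 + $76,500 = $108,000; Kowalski $31,500 + $82,475 = $113,975.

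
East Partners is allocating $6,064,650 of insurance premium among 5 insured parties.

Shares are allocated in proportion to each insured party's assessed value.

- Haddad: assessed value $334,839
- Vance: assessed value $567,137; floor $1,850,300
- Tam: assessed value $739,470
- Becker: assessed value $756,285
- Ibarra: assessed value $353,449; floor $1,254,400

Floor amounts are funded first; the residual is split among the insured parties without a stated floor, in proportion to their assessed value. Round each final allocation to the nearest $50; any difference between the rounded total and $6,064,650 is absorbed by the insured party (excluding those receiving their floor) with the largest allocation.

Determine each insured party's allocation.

Guaranteed amounts: Vance $1,850,300; Ibarra $1,254,400. Residual $2,959,950.
Residual split over remaining assessed value 1,830,594: Haddad 541,412.62 → $541,400; Tam 1,195,674.31 → $1,195,650; Becker 1,222,863.06 → $1,222,850.
Rounding difference +$50 applied to Becker → $1,222,900.

Haddad: $541,400 | Vance: $1,850,300 | Tam: $1,195,650 | Becker: $1,222,900 | Ibarra: $1,254,400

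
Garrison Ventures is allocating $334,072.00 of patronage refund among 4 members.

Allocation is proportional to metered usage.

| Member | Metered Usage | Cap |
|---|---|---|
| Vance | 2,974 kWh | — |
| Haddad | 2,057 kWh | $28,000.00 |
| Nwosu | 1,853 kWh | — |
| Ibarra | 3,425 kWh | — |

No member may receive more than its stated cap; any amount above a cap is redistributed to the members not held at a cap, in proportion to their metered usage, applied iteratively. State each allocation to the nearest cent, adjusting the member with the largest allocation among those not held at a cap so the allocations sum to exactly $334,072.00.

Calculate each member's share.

Sum of metered usage: 10,309.
Unconstrained shares: Vance 96,375.0245; Haddad 66,658.8519; Nwosu 60,048.0566; Ibarra 110,990.0669.
Held at cap: Haddad ($28,000.00); remaining pool $306,072.00 reallocated over remaining metered usage 8,252.
Shares after redistribution: Vance 110,307.5773 → $110,307.58; Nwosu 68,728.9646 → $68,728.96; Ibarra 127,035.4581 → $127,035.46.

Vance: $110,307.58 · Haddad: $28,000.00 · Nwosu: $68,728.96 · Ibarra: $127,035.46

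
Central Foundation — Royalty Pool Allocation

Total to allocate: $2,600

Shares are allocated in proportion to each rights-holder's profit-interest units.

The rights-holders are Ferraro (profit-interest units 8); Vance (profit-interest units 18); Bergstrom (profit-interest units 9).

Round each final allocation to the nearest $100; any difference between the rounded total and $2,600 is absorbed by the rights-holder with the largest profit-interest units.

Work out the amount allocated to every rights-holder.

Total profit-interest units = 8 + 18 + 9 = 35.
Unrounded shares: Ferraro 594.29; Vance 1,337.14; Bergstrom 668.57.
Rounded to nearest $100: Ferraro $600; Vance $1,300; Bergstrom $700. Sum = $2,600.
No rounding difference to absorb.

Ferraro: $600; Vance: $1,300; Bergstrom: $700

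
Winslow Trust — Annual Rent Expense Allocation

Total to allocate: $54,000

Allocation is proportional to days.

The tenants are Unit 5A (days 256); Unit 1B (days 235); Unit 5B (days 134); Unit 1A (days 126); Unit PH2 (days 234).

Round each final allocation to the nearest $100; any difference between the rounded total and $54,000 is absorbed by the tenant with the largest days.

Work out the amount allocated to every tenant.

Unit 5A: $14,100; Unit 1B: $12,900; Unit 5B: $7,300; Unit 1A: $6,900; Unit PH2: $12,800

Combined days = 985.
Unrounded shares: Unit 5A 256/985 × $54,000 = 14,034.52; Unit 1B 235/985 × $54,000 = 12,883.25; Unit 5B 134/985 × $54,000 = 7,346.19; Unit 1A 126/985 × $54,000 = 6,907.61; Unit PH2 234/985 × $54,000 = 12,828.43.
After rounding ($100): Unit 5A $14,000; Unit 1B $12,900; Unit 5B $7,300; Unit 1A $6,900; Unit PH2 $12,800. Sum = $53,900.
Difference $54,000 − $53,900 = +$100 applied to largest days (Unit 5A): Unit 5A becomes $14,100.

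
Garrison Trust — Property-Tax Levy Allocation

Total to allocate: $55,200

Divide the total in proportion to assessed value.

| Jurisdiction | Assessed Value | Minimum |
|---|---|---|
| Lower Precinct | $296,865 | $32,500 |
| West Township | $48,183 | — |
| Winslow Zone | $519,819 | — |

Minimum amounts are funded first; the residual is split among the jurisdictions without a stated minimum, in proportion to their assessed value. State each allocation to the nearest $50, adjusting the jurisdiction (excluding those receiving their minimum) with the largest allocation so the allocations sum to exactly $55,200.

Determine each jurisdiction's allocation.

Guaranteed amounts: Lower Precinct $32,500. Balance $22,700.
Balance split over remaining assessed value 568,002: West Township 1,925.62 → $1,950; Winslow Zone 20,774.38 → $20,750.

Lower Precinct: $32,500; West Township: $1,950; Winslow Zone: $20,750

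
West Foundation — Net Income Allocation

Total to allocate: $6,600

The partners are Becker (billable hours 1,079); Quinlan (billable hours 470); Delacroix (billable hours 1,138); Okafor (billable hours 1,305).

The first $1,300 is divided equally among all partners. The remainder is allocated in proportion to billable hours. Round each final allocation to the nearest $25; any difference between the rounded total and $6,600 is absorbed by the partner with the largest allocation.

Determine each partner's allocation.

Becker: $1,750; Quinlan: $950; Delacroix: $1,825; Okafor: $2,075

$1,300 shared equally gives $325 per partner.
Remainder $5,300 by billable hours (total 3,992): Becker 1,432.54 → $1,425; Quinlan 624.00 → $625; Delacroix 1,510.87 → $1,500; Okafor 1,732.59 → $1,725.
Rounding difference +$25 on remainder applied to Okafor.
Totals: Becker $325 + $1,425 = $1,750; Quinlan $325 + $625 = $950; Delacroix $325 + $1,500 = $1,825; Okafor $325 + $1,750 = $2,075.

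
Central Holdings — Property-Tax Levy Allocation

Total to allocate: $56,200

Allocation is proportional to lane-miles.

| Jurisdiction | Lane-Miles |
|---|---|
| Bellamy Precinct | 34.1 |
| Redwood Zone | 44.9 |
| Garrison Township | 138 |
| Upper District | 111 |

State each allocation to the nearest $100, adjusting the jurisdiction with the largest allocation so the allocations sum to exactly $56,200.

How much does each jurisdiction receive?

Lane-miles total: 328.
Pro-rata amounts: Bellamy Precinct 34.1/328 × $56,200 = 5,842.74; Redwood Zone 44.9/328 × $56,200 = 7,693.23; Garrison Township 138/328 × $56,200 = 23,645.12; Upper District 111/328 × $56,200 = 19,018.90.
Rounded to nearest $100: Bellamy Precinct $5,800; Redwood Zone $7,700; Garrison Township $23,600; Upper District $19,000. Sum = $56,100.
Difference $56,200 − $56,100 = +$100 applied to largest allocation (Garrison Township): Garrison Township becomes $23,700.

Bellamy Precinct: $5,800 | Redwood Zone: $7,700 | Garrison Township: $23,700 | Upper District: $19,000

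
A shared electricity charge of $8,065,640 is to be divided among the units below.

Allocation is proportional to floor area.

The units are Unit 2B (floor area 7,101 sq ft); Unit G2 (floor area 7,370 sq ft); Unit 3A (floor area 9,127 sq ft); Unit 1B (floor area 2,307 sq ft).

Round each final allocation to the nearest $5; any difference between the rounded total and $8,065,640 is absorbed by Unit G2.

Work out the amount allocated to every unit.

Unit 2B: $2,210,930 | Unit G2: $2,294,680 | Unit 3A: $2,841,735 | Unit 1B: $718,295

Sum of floor area: 25,905.
Proportional shares: Unit 2B 7,101/25,905 × $8,065,640 = 2,210,928.76; Unit G2 7,370/25,905 × $8,065,640 = 2,294,683.14; Unit 3A 9,127/25,905 × $8,065,640 = 2,841,733.11; Unit 1B 2,307/25,905 × $8,065,640 = 718,294.98.
At nearest $5: Unit 2B $2,210,930; Unit G2 $2,294,685; Unit 3A $2,841,735; Unit 1B $718,295. Sum = $8,065,645.
Difference $8,065,640 − $8,065,645 = −$5 applied to Unit G2: Unit G2 becomes $2,294,680.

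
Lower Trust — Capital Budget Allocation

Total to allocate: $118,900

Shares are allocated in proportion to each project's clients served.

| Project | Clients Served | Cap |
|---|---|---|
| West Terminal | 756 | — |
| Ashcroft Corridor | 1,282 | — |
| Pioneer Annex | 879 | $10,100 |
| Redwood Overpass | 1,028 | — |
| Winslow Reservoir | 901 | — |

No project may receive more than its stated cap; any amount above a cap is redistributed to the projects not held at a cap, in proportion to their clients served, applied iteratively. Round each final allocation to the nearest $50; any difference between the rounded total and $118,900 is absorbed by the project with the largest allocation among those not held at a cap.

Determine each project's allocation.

West Terminal: $20,750 | Ashcroft Corridor: $35,150 | Pioneer Annex: $10,100 | Redwood Overpass: $28,200 | Winslow Reservoir: $24,700

Total clients served = 4,846.
Pro-rata shares before constraints: West Terminal 18,548.99; Ashcroft Corridor 31,454.77; Pioneer Annex 21,566.88; Redwood Overpass 25,222.70; Winslow Reservoir 22,106.67.
Held at cap: Pioneer Annex ($10,100); balance $108,800 reallocated over remaining clients served 3,967.
Remaining shares: West Terminal 20,734.26 → $20,750; Ashcroft Corridor 35,160.47 → $35,150; Redwood Overpass 28,194.20 → $28,200; Winslow Reservoir 24,711.07 → $24,700.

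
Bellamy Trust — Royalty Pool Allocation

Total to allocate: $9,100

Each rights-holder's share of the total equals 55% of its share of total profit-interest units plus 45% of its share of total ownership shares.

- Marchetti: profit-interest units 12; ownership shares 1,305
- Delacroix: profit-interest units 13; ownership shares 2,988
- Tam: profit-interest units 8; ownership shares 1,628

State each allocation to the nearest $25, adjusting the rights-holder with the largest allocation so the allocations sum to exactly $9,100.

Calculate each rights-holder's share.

Profit-interest units total 33; ownership shares total 5,921.
Composite weights (55% profit-interest units + 45% ownership shares): Marchetti 0.2992; Delacroix 0.4438; Tam 0.2571.
Pro-rata amounts: Marchetti 2,722.55; Delacroix 4,038.19; Tam 2,339.27.
Rounded to nearest $25: Marchetti $2,725; Delacroix $4,050; Tam $2,350. Sum = $9,125.
Difference $9,100 − $9,125 = −$25 applied to largest allocation (Delacroix): Delacroix becomes $4,025.

Marchetti: $2,725; Delacroix: $4,025; Tam: $2,350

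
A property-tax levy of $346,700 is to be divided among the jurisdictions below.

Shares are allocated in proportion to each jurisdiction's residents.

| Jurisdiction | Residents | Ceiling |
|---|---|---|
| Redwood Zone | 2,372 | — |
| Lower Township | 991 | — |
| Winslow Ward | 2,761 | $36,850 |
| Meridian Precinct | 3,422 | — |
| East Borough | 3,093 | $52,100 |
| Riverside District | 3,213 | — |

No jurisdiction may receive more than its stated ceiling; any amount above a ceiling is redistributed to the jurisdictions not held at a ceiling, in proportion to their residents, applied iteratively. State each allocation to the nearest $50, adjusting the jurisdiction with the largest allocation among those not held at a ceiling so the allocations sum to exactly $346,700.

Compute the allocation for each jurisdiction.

Redwood Zone: $61,150; Lower Township: $25,550; Winslow Ward: $36,850; Meridian Precinct: $88,200; East Borough: $52,100; Riverside District: $82,850

Sum of residents: 15,852.
Pro-rata shares before constraints: Redwood Zone 51,878.15; Lower Township 21,674.22; Winslow Ward 60,385.99; Meridian Precinct 74,842.76; East Borough 67,647.18; Riverside District 70,271.71.
Held at cap: Winslow Ward ($36,850), East Borough ($52,100); remaining pool $257,750 reallocated over remaining residents 9,998.
Remaining shares: Redwood Zone 61,150.53 → $61,150; Lower Township 25,548.13 → $25,550; Meridian Precinct 88,219.69 → $88,200; Riverside District 82,831.64 → $82,850.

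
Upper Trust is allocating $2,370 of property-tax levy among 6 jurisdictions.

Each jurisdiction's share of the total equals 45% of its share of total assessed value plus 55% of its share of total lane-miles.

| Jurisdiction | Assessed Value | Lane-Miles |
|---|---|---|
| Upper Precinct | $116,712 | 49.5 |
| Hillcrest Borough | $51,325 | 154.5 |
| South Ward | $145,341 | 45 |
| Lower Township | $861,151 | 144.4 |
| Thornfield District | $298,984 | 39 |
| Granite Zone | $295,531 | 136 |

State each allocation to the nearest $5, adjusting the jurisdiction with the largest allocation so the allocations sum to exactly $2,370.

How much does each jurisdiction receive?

Upper Precinct: $185; Hillcrest Borough: $385; South Ward: $190; Lower Township: $850; Thornfield District: $270; Granite Zone: $490

Totals — assessed value 1,769,044, lane-miles 568.4.
Blended shares (45% assessed value + 55% lane-miles): Upper Precinct 0.0776; Hillcrest Borough 0.1626; South Ward 0.0805; Lower Township 0.3588; Thornfield District 0.1138; Granite Zone 0.2068.
Pro-rata amounts: Upper Precinct 183.88; Hillcrest Borough 385.25; South Ward 190.82; Lower Township 850.31; Thornfield District 269.69; Granite Zone 490.05.
After rounding ($5): Upper Precinct $185; Hillcrest Borough $385; South Ward $190; Lower Township $850; Thornfield District $270; Granite Zone $490. Sum = $2,370.
Sum already equals the total — no adjustment.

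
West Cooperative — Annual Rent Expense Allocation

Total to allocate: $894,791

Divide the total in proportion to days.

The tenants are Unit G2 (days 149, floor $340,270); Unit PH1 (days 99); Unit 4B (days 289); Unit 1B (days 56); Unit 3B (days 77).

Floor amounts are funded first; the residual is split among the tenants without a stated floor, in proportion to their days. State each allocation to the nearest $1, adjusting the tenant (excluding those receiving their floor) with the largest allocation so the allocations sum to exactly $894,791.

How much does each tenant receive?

Unit G2: $340,270 | Unit PH1: $105,370 | Unit 4B: $307,594 | Unit 1B: $59,603 | Unit 3B: $81,954

Guaranteed amounts: Unit G2 $340,270. Balance $554,521.
Balance split over remaining days 521: Unit PH1 105,369.63 → $105,370; Unit 4B 307,594.18 → $307,594; Unit 1B 59,603.02 → $59,603; Unit 3B 81,954.16 → $81,954.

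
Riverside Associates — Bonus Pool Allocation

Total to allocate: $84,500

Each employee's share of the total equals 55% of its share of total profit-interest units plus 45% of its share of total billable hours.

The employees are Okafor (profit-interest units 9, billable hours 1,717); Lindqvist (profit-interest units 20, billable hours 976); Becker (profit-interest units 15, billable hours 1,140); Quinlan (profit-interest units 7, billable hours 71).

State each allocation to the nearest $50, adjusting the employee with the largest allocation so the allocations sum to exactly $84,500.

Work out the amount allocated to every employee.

Okafor: $24,950 · Lindqvist: $27,750 · Becker: $24,750 · Quinlan: $7,050

Totals — profit-interest units 51, billable hours 3,904.
Composite weights (55% profit-interest units + 45% billable hours): Okafor 0.2950; Lindqvist 0.3282; Becker 0.2932; Quinlan 0.0837.
Raw shares: Okafor 24,925.07; Lindqvist 27,731.74; Becker 24,772.73; Quinlan 7,070.46.
After rounding ($50): Okafor $24,950; Lindqvist $27,750; Becker $24,750; Quinlan $7,050. Sum = $84,500.
Sum already equals the total — no adjustment.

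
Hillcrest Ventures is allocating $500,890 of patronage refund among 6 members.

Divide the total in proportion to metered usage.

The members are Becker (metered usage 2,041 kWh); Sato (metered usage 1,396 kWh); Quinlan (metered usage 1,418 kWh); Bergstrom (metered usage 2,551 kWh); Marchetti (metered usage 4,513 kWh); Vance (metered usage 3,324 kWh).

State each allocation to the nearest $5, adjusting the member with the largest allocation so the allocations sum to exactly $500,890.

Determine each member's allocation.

Becker: $67,070 · Sato: $45,875 · Quinlan: $46,595 · Bergstrom: $83,825 · Marchetti: $148,295 · Vance: $109,230

Combined metered usage = 15,243.
Raw shares: Becker 2,041/15,243 × $500,890 = 67,067.93; Sato 1,396/15,243 × $500,890 = 45,873.02; Quinlan 1,418/15,243 × $500,890 = 46,595.95; Bergstrom 2,551/15,243 × $500,890 = 83,826.70; Marchetti 4,513/15,243 × $500,890 = 148,298.67; Vance 3,324/15,243 × $500,890 = 109,227.73.
At nearest $5: Becker $67,070; Sato $45,875; Quinlan $46,595; Bergstrom $83,825; Marchetti $148,300; Vance $109,230. Sum = $500,895.
Difference $500,890 − $500,895 = −$5 applied to largest allocation (Marchetti): Marchetti becomes $148,295.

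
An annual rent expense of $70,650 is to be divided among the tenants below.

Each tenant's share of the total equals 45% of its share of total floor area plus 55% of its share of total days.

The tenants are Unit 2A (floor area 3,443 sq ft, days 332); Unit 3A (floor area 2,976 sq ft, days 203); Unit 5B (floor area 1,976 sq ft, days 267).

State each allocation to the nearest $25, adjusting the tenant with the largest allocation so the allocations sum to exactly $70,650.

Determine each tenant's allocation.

Totals — floor area 8,395, days 802.
Blended shares (45% floor area + 55% days): Unit 2A 0.4122; Unit 3A 0.2987; Unit 5B 0.2890.
Raw shares: Unit 2A 29,124.55; Unit 3A 21,105.84; Unit 5B 20,419.61.
After rounding ($25): Unit 2A $29,125; Unit 3A $21,100; Unit 5B $20,425. Sum = $70,650.
Rounded total matches; no reconciliation needed.

Unit 2A: $29,125; Unit 3A: $21,100; Unit 5B: $20,425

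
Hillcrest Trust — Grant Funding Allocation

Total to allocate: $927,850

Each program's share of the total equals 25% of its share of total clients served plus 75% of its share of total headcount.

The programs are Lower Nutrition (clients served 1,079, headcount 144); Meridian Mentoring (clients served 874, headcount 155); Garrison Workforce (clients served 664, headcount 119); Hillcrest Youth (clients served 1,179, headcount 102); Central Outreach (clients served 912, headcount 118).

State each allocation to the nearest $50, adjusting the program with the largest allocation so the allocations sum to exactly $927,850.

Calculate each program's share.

Lower Nutrition: $210,250 | Meridian Mentoring: $212,100 | Garrison Workforce: $162,500 | Hillcrest Youth: $169,350 | Central Outreach: $173,650

Clients served total 4,708; headcount total 638.
Blended shares (25% clients served + 75% headcount): Lower Nutrition 0.2266; Meridian Mentoring 0.2286; Garrison Workforce 0.1751; Hillcrest Youth 0.1825; Central Outreach 0.1871.
Unrounded shares: Lower Nutrition 210,227.70; Meridian Mentoring 212,125.44; Garrison Workforce 162,512.39; Hillcrest Youth 169,343.91; Central Outreach 173,640.58.
At nearest $50: Lower Nutrition $210,250; Meridian Mentoring $212,150; Garrison Workforce $162,500; Hillcrest Youth $169,350; Central Outreach $173,650. Sum = $927,900.
Difference $927,850 − $927,900 = −$50 applied to largest allocation (Meridian Mentoring): Meridian Mentoring becomes $212,100.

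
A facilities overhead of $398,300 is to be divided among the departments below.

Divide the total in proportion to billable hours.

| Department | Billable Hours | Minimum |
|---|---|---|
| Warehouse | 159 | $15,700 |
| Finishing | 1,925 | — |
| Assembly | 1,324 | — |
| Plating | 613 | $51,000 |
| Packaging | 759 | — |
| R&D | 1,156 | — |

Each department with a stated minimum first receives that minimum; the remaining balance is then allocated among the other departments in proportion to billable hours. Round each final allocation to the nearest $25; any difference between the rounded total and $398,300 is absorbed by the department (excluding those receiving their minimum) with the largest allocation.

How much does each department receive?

Warehouse: $15,700 · Finishing: $123,600 · Assembly: $85,025 · Plating: $51,000 · Packaging: $48,750 · R&D: $74,225

Guaranteed amounts: Warehouse $15,700; Plating $51,000. Remaining pool $331,600.
Remaining pool split over remaining billable hours 5,164: Finishing 123,611.54 → $123,600; Assembly 85,019.05 → $85,025; Packaging 48,738.26 → $48,750; R&D 74,231.14 → $74,225.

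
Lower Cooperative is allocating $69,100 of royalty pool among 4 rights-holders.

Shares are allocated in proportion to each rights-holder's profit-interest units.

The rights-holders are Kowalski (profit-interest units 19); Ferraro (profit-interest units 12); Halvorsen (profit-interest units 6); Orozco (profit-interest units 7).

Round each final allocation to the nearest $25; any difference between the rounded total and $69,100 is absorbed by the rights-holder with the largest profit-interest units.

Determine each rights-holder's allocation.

Combined profit-interest units = 19 + 12 + 6 + 7 = 44.
Pro-rata amounts: Kowalski 29,838.64; Ferraro 18,845.45; Halvorsen 9,422.73; Orozco 10,993.18.
Rounded to nearest $25: Kowalski $29,850; Ferraro $18,850; Halvorsen $9,425; Orozco $11,000. Sum = $69,125.
Difference $69,100 − $69,125 = −$25 applied to largest profit-interest units (Kowalski): Kowalski becomes $29,825.

Kowalski: $29,825 | Ferraro: $18,850 | Halvorsen: $9,425 | Orozco: $11,000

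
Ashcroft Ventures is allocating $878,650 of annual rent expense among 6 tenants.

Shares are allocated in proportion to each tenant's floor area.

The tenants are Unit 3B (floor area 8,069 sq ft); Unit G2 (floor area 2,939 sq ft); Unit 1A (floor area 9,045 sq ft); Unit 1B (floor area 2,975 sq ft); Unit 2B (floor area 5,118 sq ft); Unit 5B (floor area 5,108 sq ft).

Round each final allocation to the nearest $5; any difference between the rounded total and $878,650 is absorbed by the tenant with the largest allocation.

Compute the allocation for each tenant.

Sum of floor area: 33,254.
Proportional shares: Unit 3B 8,069/33,254 × $878,650 = 213,202.23; Unit G2 2,939/33,254 × $878,650 = 77,655.39; Unit 1A 9,045/33,254 × $878,650 = 238,990.47; Unit 1B 2,975/33,254 × $878,650 = 78,606.60; Unit 2B 5,118/33,254 × $878,650 = 135,229.77; Unit 5B 5,108/33,254 × $878,650 = 134,965.54.
Rounded to nearest $5: Unit 3B $213,200; Unit G2 $77,655; Unit 1A $238,990; Unit 1B $78,605; Unit 2B $135,230; Unit 5B $134,965. Sum = $878,645.
Difference $878,650 − $878,645 = +$5 applied to largest allocation (Unit 1A): Unit 1A becomes $238,995.

Unit 3B: $213,200; Unit G2: $77,655; Unit 1A: $238,995; Unit 1B: $78,605; Unit 2B: $135,230; Unit 5B: $134,965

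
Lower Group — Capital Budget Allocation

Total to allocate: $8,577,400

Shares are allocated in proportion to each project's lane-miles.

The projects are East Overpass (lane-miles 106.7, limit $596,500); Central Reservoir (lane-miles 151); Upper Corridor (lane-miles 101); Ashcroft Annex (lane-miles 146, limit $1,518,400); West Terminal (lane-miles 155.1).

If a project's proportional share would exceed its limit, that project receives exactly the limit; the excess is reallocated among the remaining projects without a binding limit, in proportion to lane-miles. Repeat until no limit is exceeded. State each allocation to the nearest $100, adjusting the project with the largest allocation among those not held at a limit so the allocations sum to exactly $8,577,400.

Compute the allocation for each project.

East Overpass: $596,500; Central Reservoir: $2,397,000; Upper Corridor: $1,603,300; Ashcroft Annex: $1,518,400; West Terminal: $2,462,200

Combined lane-miles = 659.8.
Proportional shares (ignoring caps): East Overpass 1,387,100.00; Central Reservoir 1,963,000.00; Upper Corridor 1,313,000.00; Ashcroft Annex 1,898,000.00; West Terminal 2,016,300.00.
Cap binds for East Overpass ($596,500), Ashcroft Annex ($1,518,400); residual $6,462,500 reallocated over remaining lane-miles 407.1.
Remaining shares: Central Reservoir 2,397,046.18 → $2,397,000; Upper Corridor 1,603,322.28 → $1,603,300; West Terminal 2,462,131.54 → $2,462,100.
Rounding difference +$100 applied to West Terminal → $2,462,200.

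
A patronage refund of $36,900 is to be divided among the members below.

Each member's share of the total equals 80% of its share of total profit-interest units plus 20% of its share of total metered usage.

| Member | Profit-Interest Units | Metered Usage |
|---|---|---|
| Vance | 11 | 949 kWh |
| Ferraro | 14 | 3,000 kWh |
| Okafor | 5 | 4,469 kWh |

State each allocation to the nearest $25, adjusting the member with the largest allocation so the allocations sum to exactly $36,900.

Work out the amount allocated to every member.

Vance: $11,650 · Ferraro: $16,400 · Okafor: $8,850

Totals — profit-interest units 30, metered usage 8,418.
Combined weights (80% profit-interest units + 20% metered usage): Vance 0.3159; Ferraro 0.4446; Okafor 0.2395.
Proportional shares: Vance 11,655.98; Ferraro 16,406.08; Okafor 8,837.94.
After rounding ($25): Vance $11,650; Ferraro $16,400; Okafor $8,850. Sum = $36,900.
No rounding difference to absorb.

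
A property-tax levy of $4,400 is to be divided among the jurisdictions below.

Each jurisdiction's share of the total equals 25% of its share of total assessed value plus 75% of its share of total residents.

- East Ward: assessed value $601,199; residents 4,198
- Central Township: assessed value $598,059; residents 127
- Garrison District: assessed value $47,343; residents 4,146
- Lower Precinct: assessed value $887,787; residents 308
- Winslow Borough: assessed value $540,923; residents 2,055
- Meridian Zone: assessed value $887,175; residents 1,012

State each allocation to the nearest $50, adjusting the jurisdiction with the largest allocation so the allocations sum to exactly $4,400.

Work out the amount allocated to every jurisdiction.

Assessed value total 3,562,486; residents total 11,846.
Composite weights (25% assessed value + 75% residents): East Ward 0.3080; Central Township 0.0500; Garrison District 0.2658; Lower Precinct 0.0818; Winslow Borough 0.1681; Meridian Zone 0.1263.
Raw shares: East Ward 1,355.09; Central Township 220.04; Garrison District 1,169.59; Lower Precinct 359.93; Winslow Borough 739.49; Meridian Zone 555.85.
At nearest $50: East Ward $1,350; Central Township $200; Garrison District $1,150; Lower Precinct $350; Winslow Borough $750; Meridian Zone $550. Sum = $4,350.
Difference $4,400 − $4,350 = +$50 applied to largest allocation (East Ward): East Ward becomes $1,400.

East Ward: $1,400 | Central Township: $200 | Garrison District: $1,150 | Lower Precinct: $350 | Winslow Borough: $750 | Meridian Zone: $550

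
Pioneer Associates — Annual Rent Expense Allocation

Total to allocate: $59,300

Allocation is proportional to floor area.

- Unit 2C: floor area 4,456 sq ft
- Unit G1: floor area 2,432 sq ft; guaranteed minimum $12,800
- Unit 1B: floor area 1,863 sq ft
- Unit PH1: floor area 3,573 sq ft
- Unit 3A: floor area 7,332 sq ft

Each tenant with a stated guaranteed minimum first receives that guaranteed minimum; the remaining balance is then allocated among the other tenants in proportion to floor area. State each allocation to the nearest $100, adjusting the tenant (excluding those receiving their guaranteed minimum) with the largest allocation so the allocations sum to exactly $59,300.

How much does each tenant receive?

Unit 2C: $12,000 | Unit G1: $12,800 | Unit 1B: $5,000 | Unit PH1: $9,600 | Unit 3A: $19,900

Minimums first: Unit G1 $12,800. Residual $46,500.
Residual split over remaining floor area 17,224: Unit 2C 12,029.96 → $12,000; Unit 1B 5,029.58 → $5,000; Unit PH1 9,646.10 → $9,600; Unit 3A 19,794.36 → $19,800.
Rounding difference +$100 applied to Unit 3A → $19,900.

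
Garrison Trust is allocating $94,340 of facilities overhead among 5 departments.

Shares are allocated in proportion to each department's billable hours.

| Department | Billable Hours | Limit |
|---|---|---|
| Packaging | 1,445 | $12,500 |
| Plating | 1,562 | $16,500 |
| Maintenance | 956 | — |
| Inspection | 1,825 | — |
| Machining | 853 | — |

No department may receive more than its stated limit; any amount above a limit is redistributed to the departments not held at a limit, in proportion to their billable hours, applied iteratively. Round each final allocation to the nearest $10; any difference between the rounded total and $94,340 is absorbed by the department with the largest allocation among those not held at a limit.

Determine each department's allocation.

Sum of billable hours: 6,641.
Unconstrained shares: Packaging 20,527.22; Plating 22,189.29; Maintenance 13,580.64; Inspection 25,925.39; Machining 12,117.46.
Cap binds for Packaging ($12,500), Plating ($16,500); remaining pool $65,340 reallocated over remaining billable hours 3,634.
Shares after redistribution: Maintenance 17,189.06 → $17,190; Inspection 32,813.84 → $32,810; Machining 15,337.10 → $15,340.

Packaging: $12,500; Plating: $16,500; Maintenance: $17,190; Inspection: $32,810; Machining: $15,340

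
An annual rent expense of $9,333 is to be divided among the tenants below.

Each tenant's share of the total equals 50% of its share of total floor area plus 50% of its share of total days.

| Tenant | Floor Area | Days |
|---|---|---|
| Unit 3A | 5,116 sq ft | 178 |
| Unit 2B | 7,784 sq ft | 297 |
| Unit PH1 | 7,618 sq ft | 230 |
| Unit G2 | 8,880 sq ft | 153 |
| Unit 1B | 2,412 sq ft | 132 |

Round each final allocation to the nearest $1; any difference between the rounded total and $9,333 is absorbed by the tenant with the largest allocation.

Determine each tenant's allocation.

Unit 3A: $1,590 · Unit 2B: $2,541 · Unit PH1: $2,202 · Unit G2: $2,024 · Unit 1B: $976

Totals — floor area 31,810, days 990.
Blended shares (50% floor area + 50% days): Unit 3A 0.1703; Unit 2B 0.2724; Unit PH1 0.2359; Unit G2 0.2169; Unit 1B 0.1046.
Raw shares: Unit 3A 1,589.54; Unit 2B 2,541.86; Unit PH1 2,201.69; Unit G2 2,023.87; Unit 1B 976.04.
After rounding ($1): Unit 3A $1,590; Unit 2B $2,542; Unit PH1 $2,202; Unit G2 $2,024; Unit 1B $976. Sum = $9,334.
Difference $9,333 − $9,334 = −$1 applied to largest allocation (Unit 2B): Unit 2B becomes $2,541.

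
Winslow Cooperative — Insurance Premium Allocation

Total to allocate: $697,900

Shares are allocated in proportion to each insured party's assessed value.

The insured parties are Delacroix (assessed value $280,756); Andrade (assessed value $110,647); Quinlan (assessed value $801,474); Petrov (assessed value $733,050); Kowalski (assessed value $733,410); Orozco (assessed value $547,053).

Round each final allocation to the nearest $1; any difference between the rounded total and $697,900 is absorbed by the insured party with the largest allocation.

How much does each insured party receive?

Delacroix: $61,109 · Andrade: $24,083 · Quinlan: $174,449 · Petrov: $159,555 · Kowalski: $159,633 · Orozco: $119,071

Assessed value total: 3,206,390.
Pro-rata amounts: Delacroix 280,756/3,206,390 × $697,900 = 61,109.10; Andrade 110,647/3,206,390 × $697,900 = 24,083.33; Quinlan 801,474/3,206,390 × $697,900 = 174,448.12; Petrov 733,050/3,206,390 × $697,900 = 159,555.01; Kowalski 733,410/3,206,390 × $697,900 = 159,633.37; Orozco 547,053/3,206,390 × $697,900 = 119,071.07.
After rounding ($1): Delacroix $61,109; Andrade $24,083; Quinlan $174,448; Petrov $159,555; Kowalski $159,633; Orozco $119,071. Sum = $697,899.
Difference $697,900 − $697,899 = +$1 applied to largest allocation (Quinlan): Quinlan becomes $174,449.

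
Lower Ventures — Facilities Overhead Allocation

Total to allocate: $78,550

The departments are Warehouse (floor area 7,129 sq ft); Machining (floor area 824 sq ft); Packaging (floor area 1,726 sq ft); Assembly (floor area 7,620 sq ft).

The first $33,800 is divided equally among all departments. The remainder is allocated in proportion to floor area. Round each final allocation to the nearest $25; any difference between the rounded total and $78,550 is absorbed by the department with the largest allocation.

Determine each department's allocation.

First tranche $33,800 split equally: $8,450 each.
Remainder $44,750 by floor area (total 17,299): Warehouse 18,441.69 → $18,450; Machining 2,131.57 → $2,125; Packaging 4,464.91 → $4,475; Assembly 19,711.83 → $19,700.
Totals: Warehouse $8,450 + $18,450 = $26,900; Machining $8,450 + $2,125 = $10,575; Packaging $8,450 + $4,475 = $12,925; Assembly $8,450 + $19,700 = $28,150.

Warehouse: $26,900; Machining: $10,575; Packaging: $12,925; Assembly: $28,150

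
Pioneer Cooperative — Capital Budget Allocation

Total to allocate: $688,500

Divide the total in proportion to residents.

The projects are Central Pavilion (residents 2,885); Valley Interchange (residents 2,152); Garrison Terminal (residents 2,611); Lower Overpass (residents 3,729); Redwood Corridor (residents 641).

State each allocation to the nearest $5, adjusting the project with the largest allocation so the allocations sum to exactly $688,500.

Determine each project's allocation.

Central Pavilion: $165,280; Valley Interchange: $123,285; Garrison Terminal: $149,580; Lower Overpass: $213,635; Redwood Corridor: $36,720

Sum of residents: 12,018.
Unrounded shares: Central Pavilion 2,885/12,018 × $688,500 = 165,278.96; Valley Interchange 2,152/12,018 × $688,500 = 123,286.07; Garrison Terminal 2,611/12,018 × $688,500 = 149,581.75; Lower Overpass 3,729/12,018 × $688,500 = 213,630.93; Redwood Corridor 641/12,018 × $688,500 = 36,722.29.
At nearest $5: Central Pavilion $165,280; Valley Interchange $123,285; Garrison Terminal $149,580; Lower Overpass $213,630; Redwood Corridor $36,720. Sum = $688,495.
Difference $688,500 − $688,495 = +$5 applied to largest allocation (Lower Overpass): Lower Overpass becomes $213,635.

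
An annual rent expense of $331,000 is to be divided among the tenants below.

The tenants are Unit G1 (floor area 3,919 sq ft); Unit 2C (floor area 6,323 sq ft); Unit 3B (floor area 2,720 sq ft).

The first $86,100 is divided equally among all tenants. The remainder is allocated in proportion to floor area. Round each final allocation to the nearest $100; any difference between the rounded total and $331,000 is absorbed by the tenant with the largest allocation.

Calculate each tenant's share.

Unit G1: $102,700; Unit 2C: $148,200; Unit 3B: $80,100

$86,100 shared equally gives $28,700 per tenant.
Remainder $244,900 by floor area (total 12,962): Unit G1 74,044.37 → $74,000; Unit 2C 119,464.80 → $119,500; Unit 3B 51,390.83 → $51,400.
Totals: Unit G1 $28,700 + $74,000 = $102,700; Unit 2C $28,700 + $119,500 = $148,200; Unit 3B $28,700 + $51,400 = $80,100.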